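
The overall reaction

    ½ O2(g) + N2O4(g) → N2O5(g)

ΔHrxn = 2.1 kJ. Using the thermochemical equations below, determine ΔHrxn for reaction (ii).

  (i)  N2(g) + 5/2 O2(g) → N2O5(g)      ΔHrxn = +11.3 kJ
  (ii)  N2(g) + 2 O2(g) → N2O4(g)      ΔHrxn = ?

ΔHrxn = 9.2 kJ

(i) as written (N2O5(g) already on the product side): +11.3 kJ
(ii) reversed (reverse to put N2O4(g) on the reactant side): contributes −x
+2.1 = (+11.3) − x
x = (+2.1 − (+11.3)) / (-1) = 9.2 kJ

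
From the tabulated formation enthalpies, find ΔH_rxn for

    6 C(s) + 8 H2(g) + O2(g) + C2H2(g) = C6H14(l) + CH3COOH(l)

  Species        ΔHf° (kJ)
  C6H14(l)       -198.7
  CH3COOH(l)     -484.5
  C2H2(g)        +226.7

ΔH_rxn = -909.9 kJ

ΔH°rxn = Σ nΔHf°(products) − Σ nΔHf°(reactants).
Products: 1·(-198.7) + 1·(-484.5) = -683.2
Reactants: 6·(+0.0) + 8·(+0.0) + 1·(+0.0) + 1·(+226.7) = +226.7
ΔH_rxn = (-683.2) − (+226.7) = -909.9 kJ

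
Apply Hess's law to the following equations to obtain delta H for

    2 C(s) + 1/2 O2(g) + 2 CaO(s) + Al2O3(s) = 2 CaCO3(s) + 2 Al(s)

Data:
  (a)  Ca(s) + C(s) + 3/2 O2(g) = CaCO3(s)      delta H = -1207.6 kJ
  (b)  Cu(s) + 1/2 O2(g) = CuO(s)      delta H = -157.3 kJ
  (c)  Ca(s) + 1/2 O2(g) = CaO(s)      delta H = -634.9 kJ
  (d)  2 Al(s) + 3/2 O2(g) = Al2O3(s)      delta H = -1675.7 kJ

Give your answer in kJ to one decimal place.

(a) × 2 (×2 to match 2 CaCO3(s) in the target): (2)·(-1207.6) = -2415.2 kJ
(b): not needed (CuO(s) appears nowhere else).
(c) reversed and × 2 (reverse to put CaO(s) on the reactant side; ×2 to match 2 CaO(s) in the target): (-2)·(-634.9) = +1269.8 kJ
(d) reversed (reverse to put Al2O3(s) on the reactant side): +1675.7 kJ
Combining the equations, delta H = (-2415.2) + (+1269.8) + (+1675.7) = 530.3 kJ

delta H = 530.3 kJ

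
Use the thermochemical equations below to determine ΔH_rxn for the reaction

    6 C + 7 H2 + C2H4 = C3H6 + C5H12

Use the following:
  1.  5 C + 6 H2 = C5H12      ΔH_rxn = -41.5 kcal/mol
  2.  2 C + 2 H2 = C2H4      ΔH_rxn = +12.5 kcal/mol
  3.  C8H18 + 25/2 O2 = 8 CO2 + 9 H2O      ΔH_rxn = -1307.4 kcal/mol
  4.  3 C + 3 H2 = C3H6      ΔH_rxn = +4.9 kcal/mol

ΔH_rxn = -49.1 kcal/mol

eq. 1 as written (C5H12 already on the product side): -41.5 kcal/mol
eq. 2 reversed (C2H4 must end up as a reactant): -12.5 kcal/mol
eq. 3: not needed (C8H18 appears nowhere else).
eq. 4 as written (C3H6 already on the product side): +4.9 kcal/mol
ΔH_rxn = (1)·(-41.5) + (-1)·(+12.5) + (1)·(+4.9) = -49.1 kcal/mol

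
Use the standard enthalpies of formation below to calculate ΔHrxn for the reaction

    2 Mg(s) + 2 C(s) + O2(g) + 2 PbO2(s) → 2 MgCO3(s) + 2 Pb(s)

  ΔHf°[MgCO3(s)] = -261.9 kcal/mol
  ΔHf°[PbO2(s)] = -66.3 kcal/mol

Products: 2·(-261.9) + 2·(+0.0) = -523.8
Reactants: 2·(+0.0) + 2·(+0.0) + 1·(+0.0) + 2·(-66.3) = -132.6
ΔHrxn = (-523.8) − (-132.6) = -391.2 kcal/mol

ΔHrxn = -391.2 kcal/mol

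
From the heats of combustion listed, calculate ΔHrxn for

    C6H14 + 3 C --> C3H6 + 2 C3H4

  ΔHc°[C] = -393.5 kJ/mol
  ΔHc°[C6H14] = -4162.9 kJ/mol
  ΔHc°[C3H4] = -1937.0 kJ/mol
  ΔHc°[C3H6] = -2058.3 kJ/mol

Using ΔH = Σ nΔHc°(reactants) − Σ nΔHc°(products):
= [1·(-4162.9) + 3·(-393.5)] − [1·(-2058.3) + 2·(-1937.0)]
= 588.9 kJ/mol

ΔHrxn = 588.9 kJ/mol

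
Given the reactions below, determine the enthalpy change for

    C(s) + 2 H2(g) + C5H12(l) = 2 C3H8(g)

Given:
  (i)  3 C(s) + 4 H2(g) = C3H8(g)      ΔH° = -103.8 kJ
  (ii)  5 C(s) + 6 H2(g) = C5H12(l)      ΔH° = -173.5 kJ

ΔH° = -34.1 kJ

(i) × 2: (2)·(-103.8) = -207.6 kJ
(ii) reversed: +173.5 kJ
ΔH° = (2)·(-103.8) + (-1)·(-173.5) = -34.1 kJ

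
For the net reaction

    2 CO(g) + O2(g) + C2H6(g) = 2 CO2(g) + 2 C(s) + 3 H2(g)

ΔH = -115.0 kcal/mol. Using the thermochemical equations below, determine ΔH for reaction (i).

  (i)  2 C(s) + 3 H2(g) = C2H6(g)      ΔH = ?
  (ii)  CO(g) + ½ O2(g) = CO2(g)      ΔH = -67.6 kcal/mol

(i) reversed (C2H6(g) must end up as a reactant): contributes −x
(ii) × 2 (×2 to match 2 CO(g) in the target): (2)·(-67.6) = -135.2 kcal/mol
-115.0 = (-135.2) − x
x = (-115.0 − (-135.2)) / (-1) = -20.2 kcal/mol

ΔH = -20.2 kcal/mol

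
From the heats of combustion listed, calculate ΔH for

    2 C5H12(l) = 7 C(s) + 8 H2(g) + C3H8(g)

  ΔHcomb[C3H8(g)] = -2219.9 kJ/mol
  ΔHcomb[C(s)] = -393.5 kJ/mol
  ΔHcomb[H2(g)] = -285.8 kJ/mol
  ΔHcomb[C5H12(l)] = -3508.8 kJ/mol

ΔH = 243.2 kJ/mol

With combustion enthalpies, reactants minus products:
= [2·(-3508.8)] − [7·(-393.5) + 8·(-285.8) + 1·(-2219.9)]
= 243.2 kJ/mol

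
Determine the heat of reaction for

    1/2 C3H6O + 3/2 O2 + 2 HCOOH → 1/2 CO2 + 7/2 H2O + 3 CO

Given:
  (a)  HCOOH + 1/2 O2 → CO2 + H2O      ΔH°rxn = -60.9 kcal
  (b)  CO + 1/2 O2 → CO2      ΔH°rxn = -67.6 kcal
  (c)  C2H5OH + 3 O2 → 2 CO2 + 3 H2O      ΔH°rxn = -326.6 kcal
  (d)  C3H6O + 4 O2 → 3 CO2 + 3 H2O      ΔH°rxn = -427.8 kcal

(a) × 2 (scale by 2 for the 2 HCOOH): (2)·(-60.9) = -121.8 kcal
(b) reversed and × 3 (reverse to put CO on the product side; ×3 to match 3 CO in the target): (-3)·(-67.6) = +202.8 kcal
(c): not needed (C2H5OH appears nowhere else).
(d) × 1/2 (scale by 1/2 for the 1/2 C3H6O): (1/2)·(-427.8) = -213.9 kcal
Since enthalpy is a state function, ΔH°rxn = (-121.8) + (+202.8) + (-213.9) = -132.9 kcal

ΔH°rxn = -132.9 kcal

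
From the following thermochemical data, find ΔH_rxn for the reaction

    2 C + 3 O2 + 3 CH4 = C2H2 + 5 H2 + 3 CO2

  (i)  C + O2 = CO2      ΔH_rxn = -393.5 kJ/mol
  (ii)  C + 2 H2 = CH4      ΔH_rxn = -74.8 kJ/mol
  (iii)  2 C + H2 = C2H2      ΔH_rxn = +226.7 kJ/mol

(i) × 3: (3)·(-393.5) = -1180.5 kJ/mol
(ii) reversed and × 3: (-3)·(-74.8) = +224.4 kJ/mol
(iii) as written: +226.7 kJ/mol
Summing the manipulated equations, ΔH_rxn = (-1180.5) + (+224.4) + (+226.7) = -729.4 kJ/mol

ΔH_rxn = -729.4 kJ/mol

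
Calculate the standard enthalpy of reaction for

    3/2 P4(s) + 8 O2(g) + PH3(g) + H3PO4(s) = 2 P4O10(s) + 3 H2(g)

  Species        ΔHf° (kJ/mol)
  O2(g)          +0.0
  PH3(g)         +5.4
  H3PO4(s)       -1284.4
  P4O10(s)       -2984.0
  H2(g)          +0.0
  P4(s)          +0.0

ΔHrxn = -4689.0 kJ/mol

ΔH°rxn = Σ nΔHf°(products) − Σ nΔHf°(reactants).
Products: 2·(-2984.0) + 3·(+0.0) = -5968.0
Reactants: 3/2·(+0.0) + 8·(+0.0) + 1·(+5.4) + 1·(-1284.4) = -1279.0
ΔHrxn = (-5968.0) − (-1279.0) = -4689.0 kJ/mol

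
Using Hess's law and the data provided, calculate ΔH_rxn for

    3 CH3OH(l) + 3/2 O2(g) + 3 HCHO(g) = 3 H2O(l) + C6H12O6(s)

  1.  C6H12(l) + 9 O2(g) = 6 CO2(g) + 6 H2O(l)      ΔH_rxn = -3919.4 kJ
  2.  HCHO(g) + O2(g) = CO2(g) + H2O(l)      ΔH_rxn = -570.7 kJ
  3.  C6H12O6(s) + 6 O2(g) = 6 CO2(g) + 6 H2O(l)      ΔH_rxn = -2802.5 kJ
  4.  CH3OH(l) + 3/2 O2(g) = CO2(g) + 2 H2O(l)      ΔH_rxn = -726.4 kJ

ΔH_rxn = -1088.8 kJ

eq. 1: not needed (C6H12(l) appears nowhere else).
eq. 2 × 3 (×3 to match 3 HCHO(g) in the target): (3)·(-570.7) = -1712.1 kJ
eq. 3 reversed (C6H12O6(s) must end up as a product): +2802.5 kJ
eq. 4 × 3 (scale by 3 for the 3 CH3OH(l)): (3)·(-726.4) = -2179.2 kJ
Since enthalpy is a state function, ΔH_rxn = (3)·(-570.7) + (-1)·(-2802.5) + (3)·(-726.4) = -1088.8 kJ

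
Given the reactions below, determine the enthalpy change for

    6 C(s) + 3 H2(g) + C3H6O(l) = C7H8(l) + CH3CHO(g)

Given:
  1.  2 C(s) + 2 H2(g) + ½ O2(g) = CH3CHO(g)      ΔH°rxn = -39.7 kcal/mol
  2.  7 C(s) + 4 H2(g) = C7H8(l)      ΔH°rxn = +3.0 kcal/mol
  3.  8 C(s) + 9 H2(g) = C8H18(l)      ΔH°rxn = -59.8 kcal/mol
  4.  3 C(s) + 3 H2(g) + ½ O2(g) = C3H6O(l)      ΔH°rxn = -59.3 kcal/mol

ΔH°rxn = 22.6 kcal/mol

eq. 1 as written (CH3CHO(g) already on the product side): -39.7 kcal/mol
eq. 2 as written (C7H8(l) already on the product side): +3.0 kcal/mol
eq. 3: not needed (C8H18(l) appears nowhere else).
eq. 4 reversed (reverse to put C3H6O(l) on the reactant side): +59.3 kcal/mol
ΔH°rxn = (1)·(-39.7) + (1)·(+3.0) + (-1)·(-59.3) = 22.6 kcal/mol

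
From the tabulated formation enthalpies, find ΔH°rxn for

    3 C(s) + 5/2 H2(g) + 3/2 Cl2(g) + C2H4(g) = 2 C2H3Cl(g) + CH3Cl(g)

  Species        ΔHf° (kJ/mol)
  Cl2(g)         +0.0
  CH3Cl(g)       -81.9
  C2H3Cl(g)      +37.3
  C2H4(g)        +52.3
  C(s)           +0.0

ΔH°rxn = -59.6 kJ/mol

Products: 2·(+37.3) + 1·(-81.9) = -7.3
Reactants: 3·(+0.0) + 5/2·(+0.0) + 3/2·(+0.0) + 1·(+52.3) = +52.3
ΔH°rxn = (-7.3) − (+52.3) = -59.6 kJ/mol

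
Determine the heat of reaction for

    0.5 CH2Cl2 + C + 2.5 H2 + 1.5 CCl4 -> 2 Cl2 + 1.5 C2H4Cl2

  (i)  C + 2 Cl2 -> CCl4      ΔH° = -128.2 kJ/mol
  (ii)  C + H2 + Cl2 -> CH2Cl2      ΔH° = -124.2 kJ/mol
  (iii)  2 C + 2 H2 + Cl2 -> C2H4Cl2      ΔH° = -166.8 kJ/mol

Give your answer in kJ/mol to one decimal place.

ΔH° = 4.2 kJ/mol

(i) reversed and × 3/2: (-3/2)·(-128.2) = +192.3 kJ/mol
(ii) reversed and × 1/2: (-1/2)·(-124.2) = +62.1 kJ/mol
(iii) × 3/2: (3/2)·(-166.8) = -250.2 kJ/mol
Since enthalpy is a state function, ΔH° = (+192.3) + (+62.1) + (-250.2) = 4.2 kJ/mol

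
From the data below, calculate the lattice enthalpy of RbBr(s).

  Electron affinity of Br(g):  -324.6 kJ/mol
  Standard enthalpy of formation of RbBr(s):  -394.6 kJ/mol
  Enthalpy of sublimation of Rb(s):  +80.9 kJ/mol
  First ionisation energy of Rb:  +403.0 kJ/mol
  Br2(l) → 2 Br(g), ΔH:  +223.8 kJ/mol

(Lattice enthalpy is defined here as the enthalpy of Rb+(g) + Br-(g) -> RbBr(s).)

ΔHf° = 1·ΔHsub + 1·(ΣIE) + 1/2·D(Br2) + 1·EA + U
-394.6 = 1·(+80.9) + 1·(+403.0) + 1/2·(+223.8) + 1·(-324.6) + U
U = -394.6 − (+271.2) = -665.8 kJ/mol

U = -665.8 kJ/mol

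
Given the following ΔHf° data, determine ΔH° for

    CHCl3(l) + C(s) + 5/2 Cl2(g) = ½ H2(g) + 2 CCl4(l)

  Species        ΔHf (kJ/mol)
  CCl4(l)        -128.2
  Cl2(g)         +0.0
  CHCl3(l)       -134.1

ΔH° = -122.3 kJ/mol

ΔH°rxn = Σ nΔHf°(products) − Σ nΔHf°(reactants).
Products: 1/2·(+0.0) + 2·(-128.2) = -256.4
Reactants: 1·(-134.1) + 1·(+0.0) + 5/2·(+0.0) = -134.1
ΔH° = (-256.4) − (-134.1) = -122.3 kJ/mol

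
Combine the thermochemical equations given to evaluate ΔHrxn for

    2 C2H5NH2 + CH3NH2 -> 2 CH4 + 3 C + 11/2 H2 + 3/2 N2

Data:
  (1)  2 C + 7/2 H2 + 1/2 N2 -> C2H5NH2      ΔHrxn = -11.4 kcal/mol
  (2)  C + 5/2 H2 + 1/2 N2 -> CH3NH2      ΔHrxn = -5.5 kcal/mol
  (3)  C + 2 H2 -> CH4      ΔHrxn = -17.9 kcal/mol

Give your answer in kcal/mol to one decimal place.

(1) reversed and × 2: (-2)·(-11.4) = +22.8 kcal/mol
(2) reversed: +5.5 kcal/mol
(3) × 2: (2)·(-17.9) = -35.8 kcal/mol
ΔHrxn = (+22.8) + (+5.5) + (-35.8) = -7.5 kcal/mol

ΔHrxn = -7.5 kcal/mol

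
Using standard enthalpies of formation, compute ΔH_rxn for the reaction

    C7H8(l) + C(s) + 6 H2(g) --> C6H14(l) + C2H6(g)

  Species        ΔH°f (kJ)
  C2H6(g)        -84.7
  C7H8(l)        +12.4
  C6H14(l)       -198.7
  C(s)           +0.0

ΔH°rxn = Σ nΔHf°(products) − Σ nΔHf°(reactants).
Products: 1·(-198.7) + 1·(-84.7) = -283.4
Reactants: 1·(+12.4) + 1·(+0.0) + 6·(+0.0) = +12.4
ΔH_rxn = (-283.4) − (+12.4) = -295.8 kJ

ΔH_rxn = -295.8 kJ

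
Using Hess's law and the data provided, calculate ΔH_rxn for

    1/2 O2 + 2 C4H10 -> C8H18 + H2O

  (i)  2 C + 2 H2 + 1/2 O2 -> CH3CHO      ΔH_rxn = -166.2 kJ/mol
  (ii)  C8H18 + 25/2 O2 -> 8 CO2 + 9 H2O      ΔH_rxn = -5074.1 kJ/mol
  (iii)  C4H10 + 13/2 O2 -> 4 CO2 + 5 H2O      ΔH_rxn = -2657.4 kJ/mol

ΔH_rxn = -240.7 kJ/mol

(i): not needed.
(ii) reversed: +5074.1 kJ/mol
(iii) × 2: (2)·(-2657.4) = -5314.8 kJ/mol
ΔH_rxn = (+5074.1) + (-5314.8) = -240.7 kJ/mol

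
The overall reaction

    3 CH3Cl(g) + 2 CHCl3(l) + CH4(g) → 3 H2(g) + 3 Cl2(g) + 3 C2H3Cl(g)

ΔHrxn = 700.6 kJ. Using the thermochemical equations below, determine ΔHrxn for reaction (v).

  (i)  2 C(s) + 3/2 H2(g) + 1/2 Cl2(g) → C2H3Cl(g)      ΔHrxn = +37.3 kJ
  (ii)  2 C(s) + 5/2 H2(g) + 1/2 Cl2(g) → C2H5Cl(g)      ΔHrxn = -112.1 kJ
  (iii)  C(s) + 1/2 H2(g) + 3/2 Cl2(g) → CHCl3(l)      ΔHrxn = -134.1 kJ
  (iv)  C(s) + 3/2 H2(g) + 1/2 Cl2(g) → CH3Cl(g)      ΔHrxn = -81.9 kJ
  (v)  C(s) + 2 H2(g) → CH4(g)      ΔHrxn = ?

ΔHrxn = -74.8 kJ

(i) × 3: (3)·(+37.3) = +111.9 kJ
(ii): not needed.
(iii) reversed and × 2: (-2)·(-134.1) = +268.2 kJ
(iv) reversed and × 3: (-3)·(-81.9) = +245.7 kJ
(v) reversed: contributes −x
+700.6 = (+111.9) + (+268.2) + (+245.7) − x
x = (+700.6 − (+625.8)) / (-1) = -74.8 kJ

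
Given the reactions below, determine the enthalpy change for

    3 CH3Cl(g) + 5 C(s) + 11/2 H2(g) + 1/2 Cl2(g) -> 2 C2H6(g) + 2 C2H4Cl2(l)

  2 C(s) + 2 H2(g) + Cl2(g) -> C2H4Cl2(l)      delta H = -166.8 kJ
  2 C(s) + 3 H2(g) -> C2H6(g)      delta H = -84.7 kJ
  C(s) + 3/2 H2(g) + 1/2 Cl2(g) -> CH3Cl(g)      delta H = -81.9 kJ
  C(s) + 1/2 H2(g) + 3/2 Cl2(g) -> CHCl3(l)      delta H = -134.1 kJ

delta H = -257.3 kJ

equation 1 × 2: (2)·(-166.8) = -333.6 kJ
equation 2 × 2: (2)·(-84.7) = -169.4 kJ
equation 3 reversed and × 3: (-3)·(-81.9) = +245.7 kJ
equation 4: not needed.
Combining the equations, delta H = (2)·(-166.8) + (2)·(-84.7) + (-3)·(-81.9) = -257.3 kJ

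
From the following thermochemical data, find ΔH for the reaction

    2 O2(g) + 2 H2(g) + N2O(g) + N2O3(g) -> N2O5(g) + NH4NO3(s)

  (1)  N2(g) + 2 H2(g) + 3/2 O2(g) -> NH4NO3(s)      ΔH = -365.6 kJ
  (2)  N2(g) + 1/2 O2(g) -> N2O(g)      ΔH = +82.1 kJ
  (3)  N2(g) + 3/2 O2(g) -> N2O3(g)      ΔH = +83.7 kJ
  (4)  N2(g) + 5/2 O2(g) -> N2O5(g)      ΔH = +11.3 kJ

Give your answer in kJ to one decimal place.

(1) as written: -365.6 kJ
(2) reversed: -82.1 kJ
(3) reversed: -83.7 kJ
(4) as written: +11.3 kJ
Summing the manipulated equations, ΔH = (1)·(-365.6) + (-1)·(+82.1) + (-1)·(+83.7) + (1)·(+11.3) = -520.1 kJ

ΔH = -520.1 kJ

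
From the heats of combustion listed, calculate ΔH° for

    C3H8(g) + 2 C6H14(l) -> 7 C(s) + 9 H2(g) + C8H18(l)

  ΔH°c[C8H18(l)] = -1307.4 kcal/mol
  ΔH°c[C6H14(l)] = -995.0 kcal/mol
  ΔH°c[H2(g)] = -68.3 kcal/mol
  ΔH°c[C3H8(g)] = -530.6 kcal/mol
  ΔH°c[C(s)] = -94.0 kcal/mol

ΔH° = 59.5 kcal/mol

With combustion enthalpies, reactants minus products:
= [1·(-530.6) + 2·(-995.0)] − [7·(-94.0) + 9·(-68.3) + 1·(-1307.4)]
= 59.5 kcal/mol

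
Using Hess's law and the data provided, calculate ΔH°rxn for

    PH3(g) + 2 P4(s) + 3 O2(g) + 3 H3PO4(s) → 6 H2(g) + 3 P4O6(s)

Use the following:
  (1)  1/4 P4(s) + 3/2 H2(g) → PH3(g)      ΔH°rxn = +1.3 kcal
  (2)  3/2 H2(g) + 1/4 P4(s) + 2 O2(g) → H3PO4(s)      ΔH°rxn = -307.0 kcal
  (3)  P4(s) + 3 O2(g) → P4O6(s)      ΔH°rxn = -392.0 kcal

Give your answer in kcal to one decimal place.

ΔH°rxn = -256.3 kcal

(1) reversed (reverse to put PH3(g) on the reactant side): -1.3 kcal
(2) reversed and × 3 (H3PO4(s) must end up as a reactant; scale by 3 for the 3 H3PO4(s)): (-3)·(-307.0) = +921.0 kcal
(3) × 3 (scale by 3 for the 3 P4O6(s)): (3)·(-392.0) = -1176.0 kcal
Summing the manipulated equations, ΔH°rxn = (-1.3) + (+921.0) + (-1176.0) = -256.3 kcal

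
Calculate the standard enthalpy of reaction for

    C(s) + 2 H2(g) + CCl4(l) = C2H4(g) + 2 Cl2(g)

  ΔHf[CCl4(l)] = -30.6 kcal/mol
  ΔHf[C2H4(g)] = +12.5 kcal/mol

ΔH°rxn = Σ nΔHf°(products) − Σ nΔHf°(reactants).
Products: 1·(+12.5) + 2·(+0.0) = +12.5
Reactants: 1·(+0.0) + 2·(+0.0) + 1·(-30.6) = -30.6
ΔH° = (+12.5) − (-30.6) = 43.1 kcal/mol

ΔH° = 43.1 kcal/mol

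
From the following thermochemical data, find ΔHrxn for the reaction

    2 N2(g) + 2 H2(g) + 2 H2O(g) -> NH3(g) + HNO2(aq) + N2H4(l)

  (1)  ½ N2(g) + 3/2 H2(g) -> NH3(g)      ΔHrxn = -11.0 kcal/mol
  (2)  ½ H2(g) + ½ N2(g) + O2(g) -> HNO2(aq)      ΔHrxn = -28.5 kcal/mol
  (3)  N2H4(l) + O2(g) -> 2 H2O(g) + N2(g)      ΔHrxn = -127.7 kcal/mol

ΔHrxn = 88.2 kcal/mol

(1) as written (NH3(g) already on the product side): -11.0 kcal/mol
(2) as written (HNO2(aq) already on the product side): -28.5 kcal/mol
(3) reversed (N2H4(l) must end up as a product): +127.7 kcal/mol
Summing the manipulated equations, ΔHrxn = (1)·(-11.0) + (1)·(-28.5) + (-1)·(-127.7) = 88.2 kcal/mol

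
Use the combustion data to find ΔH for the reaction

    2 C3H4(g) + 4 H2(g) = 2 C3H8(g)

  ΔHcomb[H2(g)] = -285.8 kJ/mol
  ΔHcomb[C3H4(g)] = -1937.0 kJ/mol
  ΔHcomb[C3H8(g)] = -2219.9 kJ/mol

Using ΔH = Σ nΔHc°(reactants) − Σ nΔHc°(products):
= [2·(-1937.0) + 4·(-285.8)] − [2·(-2219.9)]
= -577.4 kJ/mol

ΔH = -577.4 kJ/mol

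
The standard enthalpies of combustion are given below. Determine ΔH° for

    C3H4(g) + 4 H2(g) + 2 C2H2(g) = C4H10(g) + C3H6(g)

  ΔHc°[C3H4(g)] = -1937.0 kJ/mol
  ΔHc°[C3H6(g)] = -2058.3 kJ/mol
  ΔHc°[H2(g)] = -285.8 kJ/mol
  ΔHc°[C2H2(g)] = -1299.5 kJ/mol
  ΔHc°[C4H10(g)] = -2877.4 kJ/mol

ΔH° = -743.5 kJ/mol

Using ΔH = Σ nΔHc°(reactants) − Σ nΔHc°(products):
= [1·(-1937.0) + 4·(-285.8) + 2·(-1299.5)] − [1·(-2877.4) + 1·(-2058.3)]
= -743.5 kJ/mol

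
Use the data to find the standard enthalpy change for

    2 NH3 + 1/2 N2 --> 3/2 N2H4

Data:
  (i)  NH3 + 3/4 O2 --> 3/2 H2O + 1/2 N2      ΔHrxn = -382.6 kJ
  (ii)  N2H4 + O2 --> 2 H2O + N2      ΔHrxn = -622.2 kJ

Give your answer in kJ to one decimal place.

ΔHrxn = 168.1 kJ

(i) × 2: (2)·(-382.6) = -765.2 kJ
(ii) reversed and × 3/2: (-3/2)·(-622.2) = +933.3 kJ
Summing the manipulated equations, ΔHrxn = (-765.2) + (+933.3) = 168.1 kJ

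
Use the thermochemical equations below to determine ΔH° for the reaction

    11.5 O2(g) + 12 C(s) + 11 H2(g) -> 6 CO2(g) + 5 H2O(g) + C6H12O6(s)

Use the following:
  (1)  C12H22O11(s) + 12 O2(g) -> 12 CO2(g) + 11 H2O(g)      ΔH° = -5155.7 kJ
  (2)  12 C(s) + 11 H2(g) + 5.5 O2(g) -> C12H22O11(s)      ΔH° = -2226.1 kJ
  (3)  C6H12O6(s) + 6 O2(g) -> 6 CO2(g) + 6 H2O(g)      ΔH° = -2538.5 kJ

ΔH° = -4843.3 kJ

(1) as written: -5155.7 kJ
(2) as written: -2226.1 kJ
(3) reversed: +2538.5 kJ
Combining the equations, ΔH° = (-5155.7) + (-2226.1) + (+2538.5) = -4843.3 kJ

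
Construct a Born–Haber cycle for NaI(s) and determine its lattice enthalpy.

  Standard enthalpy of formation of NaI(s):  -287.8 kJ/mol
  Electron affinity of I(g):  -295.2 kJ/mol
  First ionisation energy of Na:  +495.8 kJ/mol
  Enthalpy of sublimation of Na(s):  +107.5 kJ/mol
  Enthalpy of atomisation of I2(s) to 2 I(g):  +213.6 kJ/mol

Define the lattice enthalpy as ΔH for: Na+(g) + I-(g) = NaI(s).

U = -702.7 kJ/mol

ΔHf° = 1·ΔHsub + 1·(ΣIE) + 1/2·D(I2) + 1·EA + U
-287.8 = 1·(+107.5) + 1·(+495.8) + 1/2·(+213.6) + 1·(-295.2) + U
U = -287.8 − (+414.9) = -702.7 kJ/mol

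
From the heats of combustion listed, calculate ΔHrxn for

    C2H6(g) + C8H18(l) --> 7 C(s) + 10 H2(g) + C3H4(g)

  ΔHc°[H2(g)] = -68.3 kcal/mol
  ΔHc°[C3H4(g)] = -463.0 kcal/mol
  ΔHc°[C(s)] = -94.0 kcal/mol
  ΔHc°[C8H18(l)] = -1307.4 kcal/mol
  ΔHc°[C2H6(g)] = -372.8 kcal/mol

With combustion enthalpies, reactants minus products:
= [1·(-372.8) + 1·(-1307.4)] − [7·(-94.0) + 10·(-68.3) + 1·(-463.0)]
= 123.8 kcal/mol

ΔHrxn = 123.8 kcal/mol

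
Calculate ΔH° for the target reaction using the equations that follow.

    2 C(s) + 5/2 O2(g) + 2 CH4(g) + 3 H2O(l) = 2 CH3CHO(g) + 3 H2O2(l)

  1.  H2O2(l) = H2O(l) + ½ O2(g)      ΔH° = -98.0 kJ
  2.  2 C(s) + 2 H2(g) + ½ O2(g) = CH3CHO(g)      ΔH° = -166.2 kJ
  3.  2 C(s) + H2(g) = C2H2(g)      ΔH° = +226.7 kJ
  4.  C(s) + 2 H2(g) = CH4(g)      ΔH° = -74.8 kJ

eq. 1 reversed and × 3: (-3)·(-98.0) = +294.0 kJ
eq. 2 × 2: (2)·(-166.2) = -332.4 kJ
eq. 3: not needed.
eq. 4 reversed and × 2: (-2)·(-74.8) = +149.6 kJ
Summing the manipulated equations, ΔH° = (+294.0) + (-332.4) + (+149.6) = 111.2 kJ

ΔH° = 111.2 kJ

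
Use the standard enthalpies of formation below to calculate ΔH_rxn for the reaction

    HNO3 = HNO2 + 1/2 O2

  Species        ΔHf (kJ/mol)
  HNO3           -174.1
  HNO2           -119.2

ΔH_rxn = 54.9 kJ/mol

Products: 1·(-119.2) + 1/2·(+0.0) = -119.2
Reactants: 1·(-174.1) = -174.1
ΔH_rxn = (-119.2) − (-174.1) = 54.9 kJ/mol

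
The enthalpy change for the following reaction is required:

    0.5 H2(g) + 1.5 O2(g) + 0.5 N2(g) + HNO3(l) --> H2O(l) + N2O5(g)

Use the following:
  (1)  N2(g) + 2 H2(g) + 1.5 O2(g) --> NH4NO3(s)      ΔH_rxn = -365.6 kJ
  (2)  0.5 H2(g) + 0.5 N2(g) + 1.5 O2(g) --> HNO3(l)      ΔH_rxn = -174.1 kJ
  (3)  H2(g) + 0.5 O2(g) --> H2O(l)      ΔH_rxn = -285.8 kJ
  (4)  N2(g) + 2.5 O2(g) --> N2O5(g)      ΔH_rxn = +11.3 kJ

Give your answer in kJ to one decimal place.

ΔH_rxn = -100.4 kJ

(1): not needed.
(2) reversed: +174.1 kJ
(3) as written: -285.8 kJ
(4) as written: +11.3 kJ
Since enthalpy is a state function, ΔH_rxn = (-1)·(-174.1) + (1)·(-285.8) + (1)·(+11.3) = -100.4 kJ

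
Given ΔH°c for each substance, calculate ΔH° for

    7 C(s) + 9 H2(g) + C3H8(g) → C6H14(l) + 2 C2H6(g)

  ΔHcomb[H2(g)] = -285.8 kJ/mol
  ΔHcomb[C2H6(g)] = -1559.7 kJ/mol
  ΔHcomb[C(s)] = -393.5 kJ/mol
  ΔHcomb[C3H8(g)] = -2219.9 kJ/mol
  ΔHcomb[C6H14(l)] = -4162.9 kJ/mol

ΔH° = -264.3 kJ/mol

Using ΔH = Σ nΔHc°(reactants) − Σ nΔHc°(products):
= [7·(-393.5) + 9·(-285.8) + 1·(-2219.9)] − [1·(-4162.9) + 2·(-1559.7)]
= -264.3 kJ/mol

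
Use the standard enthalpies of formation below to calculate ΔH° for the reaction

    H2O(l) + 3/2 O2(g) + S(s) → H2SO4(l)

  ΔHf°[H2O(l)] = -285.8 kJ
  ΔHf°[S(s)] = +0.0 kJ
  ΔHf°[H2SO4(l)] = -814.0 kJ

ΔH° = -528.2 kJ

Products: 1·(-814.0) = -814.0
Reactants: 1·(-285.8) + 3/2·(+0.0) + 1·(+0.0) = -285.8
ΔH° = (-814.0) − (-285.8) = -528.2 kJ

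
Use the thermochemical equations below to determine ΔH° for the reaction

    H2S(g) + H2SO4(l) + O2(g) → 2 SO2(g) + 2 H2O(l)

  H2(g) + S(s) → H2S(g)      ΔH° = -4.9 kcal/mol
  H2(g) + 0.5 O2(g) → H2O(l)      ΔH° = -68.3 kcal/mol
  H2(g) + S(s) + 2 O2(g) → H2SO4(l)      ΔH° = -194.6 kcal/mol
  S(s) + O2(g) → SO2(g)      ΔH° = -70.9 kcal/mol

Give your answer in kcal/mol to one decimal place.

ΔH° = -78.9 kcal/mol

equation 1 reversed (reverse to put H2S(g) on the reactant side): +4.9 kcal/mol
equation 2 × 2 (scale by 2 for the 2 H2O(l)): (2)·(-68.3) = -136.6 kcal/mol
equation 3 reversed (H2SO4(l) must end up as a reactant): +194.6 kcal/mol
equation 4 × 2 (scale by 2 for the 2 SO2(g)): (2)·(-70.9) = -141.8 kcal/mol
Combining the equations, ΔH° = (+4.9) + (-136.6) + (+194.6) + (-141.8) = -78.9 kcal/mol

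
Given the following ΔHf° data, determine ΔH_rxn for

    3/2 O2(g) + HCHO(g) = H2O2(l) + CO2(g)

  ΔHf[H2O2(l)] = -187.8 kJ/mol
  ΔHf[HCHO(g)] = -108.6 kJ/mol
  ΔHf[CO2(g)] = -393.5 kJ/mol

ΔH°rxn = Σ nΔHf°(products) − Σ nΔHf°(reactants).
Products: 1·(-187.8) + 1·(-393.5) = -581.3
Reactants: 3/2·(+0.0) + 1·(-108.6) = -108.6
ΔH_rxn = (-581.3) − (-108.6) = -472.7 kJ/mol

ΔH_rxn = -472.7 kJ/mol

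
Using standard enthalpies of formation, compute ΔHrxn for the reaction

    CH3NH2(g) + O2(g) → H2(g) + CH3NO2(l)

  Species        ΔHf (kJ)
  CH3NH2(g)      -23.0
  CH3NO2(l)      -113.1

Products: 1·(+0.0) + 1·(-113.1) = -113.1
Reactants: 1·(-23.0) + 1·(+0.0) = -23.0
ΔHrxn = (-113.1) − (-23.0) = -90.1 kJ

ΔHrxn = -90.1 kJ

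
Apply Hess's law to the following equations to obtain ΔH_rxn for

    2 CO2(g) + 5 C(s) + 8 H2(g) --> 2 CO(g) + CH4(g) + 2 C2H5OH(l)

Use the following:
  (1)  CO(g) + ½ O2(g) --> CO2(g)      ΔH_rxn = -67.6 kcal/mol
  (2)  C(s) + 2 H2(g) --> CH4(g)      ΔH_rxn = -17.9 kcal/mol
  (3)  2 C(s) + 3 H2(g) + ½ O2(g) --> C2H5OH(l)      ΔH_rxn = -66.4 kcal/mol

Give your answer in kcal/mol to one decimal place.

(1) reversed and × 2: (-2)·(-67.6) = +135.2 kcal/mol
(2) as written: -17.9 kcal/mol
(3) × 2: (2)·(-66.4) = -132.8 kcal/mol
ΔH_rxn = (-2)·(-67.6) + (1)·(-17.9) + (2)·(-66.4) = -15.5 kcal/mol

ΔH_rxn = -15.5 kcal/mol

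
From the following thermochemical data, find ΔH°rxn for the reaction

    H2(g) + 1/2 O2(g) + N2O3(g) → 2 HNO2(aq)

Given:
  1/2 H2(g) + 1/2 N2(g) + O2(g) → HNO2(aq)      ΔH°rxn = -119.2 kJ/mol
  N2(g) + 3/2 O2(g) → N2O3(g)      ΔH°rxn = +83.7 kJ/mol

ΔH°rxn = -322.1 kJ/mol

equation 1 × 2: (2)·(-119.2) = -238.4 kJ/mol
equation 2 reversed: -83.7 kJ/mol
ΔH°rxn = (2)·(-119.2) + (-1)·(+83.7) = -322.1 kJ/mol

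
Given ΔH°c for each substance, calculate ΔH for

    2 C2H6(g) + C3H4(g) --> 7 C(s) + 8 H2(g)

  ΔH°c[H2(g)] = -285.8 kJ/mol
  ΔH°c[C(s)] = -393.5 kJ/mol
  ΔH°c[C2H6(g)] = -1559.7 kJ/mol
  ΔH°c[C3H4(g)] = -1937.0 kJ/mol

ΔH = -15.5 kJ/mol

Using ΔH = Σ nΔHc°(reactants) − Σ nΔHc°(products):
= [2·(-1559.7) + 1·(-1937.0)] − [7·(-393.5) + 8·(-285.8)]
= -15.5 kJ/mol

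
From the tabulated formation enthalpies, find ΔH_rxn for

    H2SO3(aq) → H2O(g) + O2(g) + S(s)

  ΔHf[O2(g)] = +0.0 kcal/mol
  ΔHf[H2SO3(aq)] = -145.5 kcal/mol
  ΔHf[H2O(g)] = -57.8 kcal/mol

ΔH_rxn = 87.7 kcal/mol

ΔH°rxn = Σ nΔHf°(products) − Σ nΔHf°(reactants).
Products: 1·(-57.8) + 1·(+0.0) + 1·(+0.0) = -57.8
Reactants: 1·(-145.5) = -145.5
ΔH_rxn = (-57.8) − (-145.5) = 87.7 kcal/mol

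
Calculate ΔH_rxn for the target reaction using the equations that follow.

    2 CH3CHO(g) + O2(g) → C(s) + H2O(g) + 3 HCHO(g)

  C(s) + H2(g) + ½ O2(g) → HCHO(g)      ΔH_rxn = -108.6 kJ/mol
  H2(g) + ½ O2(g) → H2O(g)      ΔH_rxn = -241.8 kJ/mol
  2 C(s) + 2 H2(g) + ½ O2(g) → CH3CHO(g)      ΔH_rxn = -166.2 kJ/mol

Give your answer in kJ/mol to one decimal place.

ΔH_rxn = -235.2 kJ/mol

equation 1 × 3 (scale by 3 for the 3 HCHO(g)): (3)·(-108.6) = -325.8 kJ/mol
equation 2 as written (H2O(g) already on the product side): -241.8 kJ/mol
equation 3 reversed and × 2 (CH3CHO(g) must end up as a reactant; scale by 2 for the 2 CH3CHO(g)): (-2)·(-166.2) = +332.4 kJ/mol
By Hess's law, ΔH_rxn = (3)·(-108.6) + (1)·(-241.8) + (-2)·(-166.2) = -235.2 kJ/mol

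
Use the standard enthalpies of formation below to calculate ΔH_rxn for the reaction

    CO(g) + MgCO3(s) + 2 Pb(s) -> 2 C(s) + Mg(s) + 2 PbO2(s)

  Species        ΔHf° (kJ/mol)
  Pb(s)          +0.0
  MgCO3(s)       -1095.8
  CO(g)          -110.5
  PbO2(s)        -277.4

ΔH°rxn = Σ nΔHf°(products) − Σ nΔHf°(reactants).
Products: 2·(+0.0) + 1·(+0.0) + 2·(-277.4) = -554.8
Reactants: 1·(-110.5) + 1·(-1095.8) + 2·(+0.0) = -1206.3
ΔH_rxn = (-554.8) − (-1206.3) = 651.5 kJ/mol

ΔH_rxn = 651.5 kJ/mol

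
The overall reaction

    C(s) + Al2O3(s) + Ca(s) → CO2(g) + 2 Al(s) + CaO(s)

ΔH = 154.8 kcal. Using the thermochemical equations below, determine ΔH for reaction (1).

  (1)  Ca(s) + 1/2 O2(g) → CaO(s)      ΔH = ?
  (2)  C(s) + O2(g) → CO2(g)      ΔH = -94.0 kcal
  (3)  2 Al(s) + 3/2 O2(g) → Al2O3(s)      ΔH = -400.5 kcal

(1) as written (CaO(s) already on the product side): contributes x
(2) as written (CO2(g) already on the product side): -94.0 kcal
(3) reversed (reverse to put Al2O3(s) on the reactant side): +400.5 kcal
+154.8 = (-94.0) + (+400.5) + x
x = (+154.8 − (+306.5)) / (1) = -151.7 kcal

ΔH = -151.7 kcal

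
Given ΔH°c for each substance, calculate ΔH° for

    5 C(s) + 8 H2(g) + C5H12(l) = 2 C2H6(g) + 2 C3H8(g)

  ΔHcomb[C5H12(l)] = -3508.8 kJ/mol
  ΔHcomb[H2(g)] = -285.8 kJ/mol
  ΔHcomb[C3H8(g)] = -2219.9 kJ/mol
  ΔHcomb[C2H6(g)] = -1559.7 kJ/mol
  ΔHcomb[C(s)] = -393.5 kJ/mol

ΔH° = -203.5 kJ/mol

With combustion enthalpies, reactants minus products:
= [5·(-393.5) + 8·(-285.8) + 1·(-3508.8)] − [2·(-1559.7) + 2·(-2219.9)]
= -203.5 kJ/mol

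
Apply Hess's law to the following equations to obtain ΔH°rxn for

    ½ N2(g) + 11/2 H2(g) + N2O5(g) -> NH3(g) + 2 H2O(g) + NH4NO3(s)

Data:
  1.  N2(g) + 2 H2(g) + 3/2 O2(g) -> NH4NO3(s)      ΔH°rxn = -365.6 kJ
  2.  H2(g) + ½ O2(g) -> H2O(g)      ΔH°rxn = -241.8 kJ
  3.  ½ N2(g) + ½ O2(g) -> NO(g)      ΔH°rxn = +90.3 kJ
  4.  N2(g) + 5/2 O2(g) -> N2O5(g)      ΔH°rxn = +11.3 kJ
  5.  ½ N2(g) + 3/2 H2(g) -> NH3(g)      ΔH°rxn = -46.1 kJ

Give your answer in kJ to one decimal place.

eq. 1 as written: -365.6 kJ
eq. 2 × 2: (2)·(-241.8) = -483.6 kJ
eq. 3: not needed.
eq. 4 reversed: -11.3 kJ
eq. 5 as written: -46.1 kJ
Summing the manipulated equations, ΔH°rxn = (1)·(-365.6) + (2)·(-241.8) + (-1)·(+11.3) + (1)·(-46.1) = -906.6 kJ

ΔH°rxn = -906.6 kJ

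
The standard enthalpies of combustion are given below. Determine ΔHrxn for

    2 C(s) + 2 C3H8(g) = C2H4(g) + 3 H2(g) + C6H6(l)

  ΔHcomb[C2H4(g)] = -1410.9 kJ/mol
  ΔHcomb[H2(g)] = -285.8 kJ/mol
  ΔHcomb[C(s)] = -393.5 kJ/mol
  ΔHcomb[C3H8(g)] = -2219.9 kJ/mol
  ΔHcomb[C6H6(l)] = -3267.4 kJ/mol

ΔHrxn = 308.9 kJ/mol

With combustion enthalpies, reactants minus products:
= [2·(-393.5) + 2·(-2219.9)] − [1·(-1410.9) + 3·(-285.8) + 1·(-3267.4)]
= 308.9 kJ/mol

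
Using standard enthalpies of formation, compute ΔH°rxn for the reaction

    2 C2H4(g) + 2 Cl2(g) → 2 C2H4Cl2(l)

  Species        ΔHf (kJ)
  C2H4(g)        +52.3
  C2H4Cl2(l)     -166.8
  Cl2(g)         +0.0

Products: 2·(-166.8) = -333.6
Reactants: 2·(+52.3) + 2·(+0.0) = +104.6
ΔH°rxn = (-333.6) − (+104.6) = -438.2 kJ

ΔH°rxn = -438.2 kJ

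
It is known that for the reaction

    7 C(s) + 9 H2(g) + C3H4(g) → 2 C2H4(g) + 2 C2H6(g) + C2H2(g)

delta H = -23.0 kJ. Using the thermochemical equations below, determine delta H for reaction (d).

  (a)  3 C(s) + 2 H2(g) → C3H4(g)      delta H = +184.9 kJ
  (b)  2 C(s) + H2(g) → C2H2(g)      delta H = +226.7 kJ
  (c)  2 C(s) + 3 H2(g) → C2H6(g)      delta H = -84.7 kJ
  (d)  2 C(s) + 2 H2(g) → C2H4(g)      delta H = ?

delta H = 52.3 kJ

(a) reversed (reverse to put C3H4(g) on the reactant side): -184.9 kJ
(b) as written (C2H2(g) already on the product side): +226.7 kJ
(c) × 2 (×2 to match 2 C2H6(g) in the target): (2)·(-84.7) = -169.4 kJ
(d) × 2 (×2 to match 2 C2H4(g) in the target): contributes 2·x
-23.0 = (-184.9) + (+226.7) + (-169.4) + 2·x
x = (-23.0 − (-127.6)) / (2) = 52.3 kJ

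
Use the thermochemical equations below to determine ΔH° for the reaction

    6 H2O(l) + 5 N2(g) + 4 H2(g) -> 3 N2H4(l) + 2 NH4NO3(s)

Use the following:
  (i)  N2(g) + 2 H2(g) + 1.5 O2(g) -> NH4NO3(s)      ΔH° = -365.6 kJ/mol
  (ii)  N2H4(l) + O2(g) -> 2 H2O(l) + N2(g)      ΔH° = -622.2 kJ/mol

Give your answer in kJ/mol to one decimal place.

ΔH° = 1135.4 kJ/mol

(i) × 2: (2)·(-365.6) = -731.2 kJ/mol
(ii) reversed and × 3: (-3)·(-622.2) = +1866.6 kJ/mol
ΔH° = (-731.2) + (+1866.6) = 1135.4 kJ/mol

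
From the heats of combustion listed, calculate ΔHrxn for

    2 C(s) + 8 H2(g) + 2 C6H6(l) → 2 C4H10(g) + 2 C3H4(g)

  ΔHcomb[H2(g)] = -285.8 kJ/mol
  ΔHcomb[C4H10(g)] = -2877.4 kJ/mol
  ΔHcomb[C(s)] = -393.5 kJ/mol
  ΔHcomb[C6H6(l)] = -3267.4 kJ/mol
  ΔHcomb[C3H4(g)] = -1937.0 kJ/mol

With combustion enthalpies, reactants minus products:
= [2·(-393.5) + 8·(-285.8) + 2·(-3267.4)] − [2·(-2877.4) + 2·(-1937.0)]
= 20.6 kJ/mol

ΔHrxn = 20.6 kJ/mol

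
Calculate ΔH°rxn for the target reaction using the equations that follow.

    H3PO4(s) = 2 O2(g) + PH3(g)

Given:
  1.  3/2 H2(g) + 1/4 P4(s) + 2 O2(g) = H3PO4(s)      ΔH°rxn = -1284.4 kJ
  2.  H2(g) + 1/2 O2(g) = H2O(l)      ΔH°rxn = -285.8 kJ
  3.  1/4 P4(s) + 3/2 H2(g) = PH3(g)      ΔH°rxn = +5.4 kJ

eq. 1 reversed: +1284.4 kJ
eq. 2: not needed.
eq. 3 as written: +5.4 kJ
ΔH°rxn = (-1)·(-1284.4) + (1)·(+5.4) = 1289.8 kJ

ΔH°rxn = 1289.8 kJ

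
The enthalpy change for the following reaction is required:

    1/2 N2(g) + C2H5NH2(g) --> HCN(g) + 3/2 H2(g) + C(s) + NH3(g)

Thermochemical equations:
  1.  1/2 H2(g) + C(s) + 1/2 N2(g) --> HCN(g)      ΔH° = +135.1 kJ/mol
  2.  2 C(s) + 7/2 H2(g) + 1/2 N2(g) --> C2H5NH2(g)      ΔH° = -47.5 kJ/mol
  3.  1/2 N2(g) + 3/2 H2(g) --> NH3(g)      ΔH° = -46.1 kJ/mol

eq. 1 as written: +135.1 kJ/mol
eq. 2 reversed: +47.5 kJ/mol
eq. 3 as written: -46.1 kJ/mol
Summing the manipulated equations, ΔH° = (1)·(+135.1) + (-1)·(-47.5) + (1)·(-46.1) = 136.5 kJ/mol

ΔH° = 136.5 kJ/mol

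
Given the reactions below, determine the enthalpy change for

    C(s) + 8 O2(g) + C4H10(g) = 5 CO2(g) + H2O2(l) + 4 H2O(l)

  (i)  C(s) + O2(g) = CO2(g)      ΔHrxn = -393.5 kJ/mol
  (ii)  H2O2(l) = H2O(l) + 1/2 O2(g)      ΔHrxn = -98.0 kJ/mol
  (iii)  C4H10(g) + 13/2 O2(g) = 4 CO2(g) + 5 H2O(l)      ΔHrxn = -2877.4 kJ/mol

ΔHrxn = -3172.9 kJ/mol

(i) as written: -393.5 kJ/mol
(ii) reversed: +98.0 kJ/mol
(iii) as written: -2877.4 kJ/mol
Combining the equations, ΔHrxn = (1)·(-393.5) + (-1)·(-98.0) + (1)·(-2877.4) = -3172.9 kJ/mol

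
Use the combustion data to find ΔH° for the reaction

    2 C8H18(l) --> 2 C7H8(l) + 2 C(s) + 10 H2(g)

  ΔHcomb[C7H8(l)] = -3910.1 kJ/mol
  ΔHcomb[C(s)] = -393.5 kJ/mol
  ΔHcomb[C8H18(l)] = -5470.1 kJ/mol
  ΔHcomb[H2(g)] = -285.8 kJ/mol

Using ΔH = Σ nΔHc°(reactants) − Σ nΔHc°(products):
= [2·(-5470.1)] − [2·(-3910.1) + 2·(-393.5) + 10·(-285.8)]
= 525.0 kJ/mol

ΔH° = 525.0 kJ/mol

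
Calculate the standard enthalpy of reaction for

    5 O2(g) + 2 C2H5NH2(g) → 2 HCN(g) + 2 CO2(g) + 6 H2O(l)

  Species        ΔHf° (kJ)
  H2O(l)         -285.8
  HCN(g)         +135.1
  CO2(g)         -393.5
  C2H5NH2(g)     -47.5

Products: 2·(+135.1) + 2·(-393.5) + 6·(-285.8) = -2231.6
Reactants: 5·(+0.0) + 2·(-47.5) = -95.0
ΔH_rxn = (-2231.6) − (-95.0) = -2136.6 kJ

ΔH_rxn = -2136.6 kJ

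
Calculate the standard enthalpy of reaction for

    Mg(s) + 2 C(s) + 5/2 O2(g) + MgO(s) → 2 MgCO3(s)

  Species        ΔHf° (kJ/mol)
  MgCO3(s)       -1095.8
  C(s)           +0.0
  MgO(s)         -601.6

ΔH_rxn = -1590.0 kJ/mol

ΔH°rxn = Σ nΔHf°(products) − Σ nΔHf°(reactants).
Products: 2·(-1095.8) = -2191.6
Reactants: 1·(+0.0) + 2·(+0.0) + 5/2·(+0.0) + 1·(-601.6) = -601.6
ΔH_rxn = (-2191.6) − (-601.6) = -1590.0 kJ/mol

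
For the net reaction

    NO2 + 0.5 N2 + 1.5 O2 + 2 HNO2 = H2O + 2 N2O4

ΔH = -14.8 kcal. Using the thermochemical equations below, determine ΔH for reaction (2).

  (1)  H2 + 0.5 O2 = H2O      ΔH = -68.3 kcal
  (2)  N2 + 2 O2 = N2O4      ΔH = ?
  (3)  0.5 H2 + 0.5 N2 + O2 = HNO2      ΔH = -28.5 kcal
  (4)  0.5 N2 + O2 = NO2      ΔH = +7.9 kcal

ΔH = 2.2 kcal

(1) as written: -68.3 kcal
(2) × 2: contributes 2·x
(3) reversed and × 2: (-2)·(-28.5) = +57.0 kcal
(4) reversed: -7.9 kcal
-14.8 = (-68.3) + (+57.0) + (-7.9) + 2·x
x = (-14.8 − (-19.2)) / (2) = 2.2 kcal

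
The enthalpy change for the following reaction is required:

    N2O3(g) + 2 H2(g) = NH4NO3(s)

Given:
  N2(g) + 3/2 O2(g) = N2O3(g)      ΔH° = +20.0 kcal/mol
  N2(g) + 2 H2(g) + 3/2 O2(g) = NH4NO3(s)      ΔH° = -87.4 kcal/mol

ΔH° = -107.4 kcal/mol

equation 1 reversed: -20.0 kcal/mol
equation 2 as written: -87.4 kcal/mol
Combining the equations, ΔH° = (-20.0) + (-87.4) = -107.4 kcal/mol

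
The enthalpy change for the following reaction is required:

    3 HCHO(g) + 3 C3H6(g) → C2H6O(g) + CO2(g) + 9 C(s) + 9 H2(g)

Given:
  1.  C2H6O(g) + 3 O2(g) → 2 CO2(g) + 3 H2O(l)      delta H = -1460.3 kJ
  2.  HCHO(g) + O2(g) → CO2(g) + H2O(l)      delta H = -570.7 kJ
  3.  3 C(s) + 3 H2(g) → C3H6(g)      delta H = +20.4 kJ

eq. 1 reversed: +1460.3 kJ
eq. 2 × 3: (3)·(-570.7) = -1712.1 kJ
eq. 3 reversed and × 3: (-3)·(+20.4) = -61.2 kJ
delta H = (+1460.3) + (-1712.1) + (-61.2) = -313.0 kJ

delta H = -313.0 kJ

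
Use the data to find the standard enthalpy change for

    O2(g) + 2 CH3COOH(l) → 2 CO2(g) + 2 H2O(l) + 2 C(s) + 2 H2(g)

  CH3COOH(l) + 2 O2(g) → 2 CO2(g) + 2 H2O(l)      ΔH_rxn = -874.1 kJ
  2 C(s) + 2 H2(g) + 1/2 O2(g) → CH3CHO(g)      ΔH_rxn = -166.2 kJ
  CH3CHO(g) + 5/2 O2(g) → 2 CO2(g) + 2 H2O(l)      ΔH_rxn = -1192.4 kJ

equation 1 × 2 (×2 to match 2 CH3COOH(l) in the target): (2)·(-874.1) = -1748.2 kJ
equation 2 reversed (C(s) must end up as a product): +166.2 kJ
equation 3 reversed: +1192.4 kJ
Since enthalpy is a state function, ΔH_rxn = (-1748.2) + (+166.2) + (+1192.4) = -389.6 kJ

ΔH_rxn = -389.6 kJ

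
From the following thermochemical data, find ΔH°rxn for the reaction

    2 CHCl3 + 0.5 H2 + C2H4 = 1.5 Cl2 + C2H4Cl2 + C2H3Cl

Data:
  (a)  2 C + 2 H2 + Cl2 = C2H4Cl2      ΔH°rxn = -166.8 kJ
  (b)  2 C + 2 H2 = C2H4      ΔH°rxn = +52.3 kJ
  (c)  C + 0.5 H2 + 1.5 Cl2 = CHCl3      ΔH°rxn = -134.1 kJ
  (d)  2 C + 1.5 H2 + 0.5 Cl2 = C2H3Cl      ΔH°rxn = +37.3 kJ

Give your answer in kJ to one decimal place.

ΔH°rxn = 86.4 kJ

(a) as written: -166.8 kJ
(b) reversed: -52.3 kJ
(c) reversed and × 2: (-2)·(-134.1) = +268.2 kJ
(d) as written: +37.3 kJ
By Hess's law, ΔH°rxn = (1)·(-166.8) + (-1)·(+52.3) + (-2)·(-134.1) + (1)·(+37.3) = 86.4 kJ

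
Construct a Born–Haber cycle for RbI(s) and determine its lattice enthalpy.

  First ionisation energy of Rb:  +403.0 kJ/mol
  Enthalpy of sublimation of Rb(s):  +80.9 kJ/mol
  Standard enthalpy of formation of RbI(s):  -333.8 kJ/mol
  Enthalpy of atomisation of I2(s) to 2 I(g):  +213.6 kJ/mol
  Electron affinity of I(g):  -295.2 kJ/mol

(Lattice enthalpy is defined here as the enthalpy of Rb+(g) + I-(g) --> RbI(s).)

U = -629.3 kJ/mol

ΔHf° = 1·ΔHsub + 1·(ΣIE) + 1/2·D(I2) + 1·EA + U
-333.8 = 1·(+80.9) + 1·(+403.0) + 1/2·(+213.6) + 1·(-295.2) + U
U = -333.8 − (+295.5) = -629.3 kJ/mol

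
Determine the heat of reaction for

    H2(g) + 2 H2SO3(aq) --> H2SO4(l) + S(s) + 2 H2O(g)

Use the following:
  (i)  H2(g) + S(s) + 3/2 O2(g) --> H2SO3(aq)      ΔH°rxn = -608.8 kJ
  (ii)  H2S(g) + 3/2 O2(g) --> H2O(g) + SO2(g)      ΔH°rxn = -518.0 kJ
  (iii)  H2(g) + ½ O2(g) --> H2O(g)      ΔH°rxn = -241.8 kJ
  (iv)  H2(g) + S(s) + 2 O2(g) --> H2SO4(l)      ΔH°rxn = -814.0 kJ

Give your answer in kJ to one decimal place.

(i) reversed and × 2: (-2)·(-608.8) = +1217.6 kJ
(ii): not needed.
(iii) × 2: (2)·(-241.8) = -483.6 kJ
(iv) as written: -814.0 kJ
Since enthalpy is a state function, ΔH°rxn = (+1217.6) + (-483.6) + (-814.0) = -80.0 kJ

ΔH°rxn = -80.0 kJ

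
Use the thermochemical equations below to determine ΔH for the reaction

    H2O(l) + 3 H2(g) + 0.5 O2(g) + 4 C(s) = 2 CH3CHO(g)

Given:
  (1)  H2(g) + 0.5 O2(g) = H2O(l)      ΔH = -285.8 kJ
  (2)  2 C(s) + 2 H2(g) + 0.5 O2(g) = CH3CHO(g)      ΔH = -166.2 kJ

ΔH = -46.6 kJ

(1) reversed (H2O(l) must end up as a reactant): +285.8 kJ
(2) × 2 (scale by 2 for the 2 CH3CHO(g)): (2)·(-166.2) = -332.4 kJ
ΔH = (+285.8) + (-332.4) = -46.6 kJ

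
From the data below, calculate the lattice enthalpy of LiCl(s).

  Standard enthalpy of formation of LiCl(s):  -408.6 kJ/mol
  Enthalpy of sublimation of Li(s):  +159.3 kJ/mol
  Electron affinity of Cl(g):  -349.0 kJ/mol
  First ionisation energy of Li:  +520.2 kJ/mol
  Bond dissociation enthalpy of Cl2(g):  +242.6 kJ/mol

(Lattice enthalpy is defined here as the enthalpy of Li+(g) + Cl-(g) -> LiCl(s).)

ΔHf° = 1·ΔHsub + 1·(ΣIE) + 1/2·D(Cl2) + 1·EA + U
-408.6 = 1·(+159.3) + 1·(+520.2) + 1/2·(+242.6) + 1·(-349.0) + U
U = -408.6 − (+451.8) = -860.4 kJ/mol

U = -860.4 kJ/mol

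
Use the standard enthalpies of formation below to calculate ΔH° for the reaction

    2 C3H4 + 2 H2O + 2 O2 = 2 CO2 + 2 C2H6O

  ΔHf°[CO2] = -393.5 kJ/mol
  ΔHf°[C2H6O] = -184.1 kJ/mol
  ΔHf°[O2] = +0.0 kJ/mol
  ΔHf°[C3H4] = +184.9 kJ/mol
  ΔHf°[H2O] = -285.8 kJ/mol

Products: 2·(-393.5) + 2·(-184.1) = -1155.2
Reactants: 2·(+184.9) + 2·(-285.8) + 2·(+0.0) = -201.8
ΔH° = (-1155.2) − (-201.8) = -953.4 kJ/mol

ΔH° = -953.4 kJ/mol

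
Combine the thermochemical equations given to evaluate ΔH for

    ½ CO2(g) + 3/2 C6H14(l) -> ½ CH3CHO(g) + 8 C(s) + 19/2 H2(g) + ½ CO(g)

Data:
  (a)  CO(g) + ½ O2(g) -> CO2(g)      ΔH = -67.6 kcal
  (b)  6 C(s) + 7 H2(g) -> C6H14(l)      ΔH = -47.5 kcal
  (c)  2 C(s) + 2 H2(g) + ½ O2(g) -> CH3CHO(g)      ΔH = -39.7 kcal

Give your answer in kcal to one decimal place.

(a) reversed and × 1/2: (-1/2)·(-67.6) = +33.8 kcal
(b) reversed and × 3/2: (-3/2)·(-47.5) = +71.25 kcal
(c) × 1/2: (1/2)·(-39.7) = -19.85 kcal
Summing the manipulated equations, ΔH = (-1/2)·(-67.6) + (-3/2)·(-47.5) + (1/2)·(-39.7) = 85.2 kcal

ΔH = 85.2 kcal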